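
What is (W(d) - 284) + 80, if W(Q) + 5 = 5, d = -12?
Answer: -204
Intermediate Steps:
W(Q) = 0 (W(Q) = -5 + 5 = 0)
(W(d) - 284) + 80 = (0 - 284) + 80 = -284 + 80 = -204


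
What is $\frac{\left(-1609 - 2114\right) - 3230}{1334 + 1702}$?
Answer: $- \frac{6953}{3036} \approx -2.2902$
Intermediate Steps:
$\frac{\left(-1609 - 2114\right) - 3230}{1334 + 1702} = \frac{\left(-1609 - 2114\right) - 3230}{3036} = \left(-3723 - 3230\right) \frac{1}{3036} = \left(-6953\right) \frac{1}{3036} = - \frac{6953}{3036}$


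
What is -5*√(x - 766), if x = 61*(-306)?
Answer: -10*I*√4858 ≈ -696.99*I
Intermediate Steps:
x = -18666
-5*√(x - 766) = -5*√(-18666 - 766) = -10*I*√4858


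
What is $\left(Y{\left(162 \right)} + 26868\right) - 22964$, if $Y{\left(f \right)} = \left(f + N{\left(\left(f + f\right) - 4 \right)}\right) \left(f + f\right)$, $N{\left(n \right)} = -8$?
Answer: $53800$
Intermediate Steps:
$Y{\left(f \right)} = 2 f \left(-8 + f\right)$ ($Y{\left(f \right)} = \left(f - 8\right) \left(f + f\right) = \left(-8 + f\right) 2 f = 2 f \left(-8 + f\right)$)
$\left(Y{\left(162 \right)} + 26868\right) - 22964 = \left(2 \cdot 162 \left(-8 + 162\right) + 26868\right) - 22964 = \left(2 \cdot 162 \cdot 154 + 26868\right) - 22964 = \left(49896 + 26868\right) - 22964 = 76764 - 22964 = 53800$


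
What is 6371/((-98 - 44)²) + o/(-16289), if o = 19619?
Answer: -291820297/328451396 ≈ -0.88847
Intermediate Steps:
6371/((-98 - 44)²) + o/(-16289) = 6371/((-98 - 44)²) + 19619/(-16289) = 6371/((-142)²) + 19619*(-1/16289) = 6371/20164 - 19619/16289 = -291820297/328451396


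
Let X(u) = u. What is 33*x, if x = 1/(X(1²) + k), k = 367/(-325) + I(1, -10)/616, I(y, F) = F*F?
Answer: 1651650/1657 ≈ 996.77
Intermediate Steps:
I(y, F) = F²
k = -48393/50050 (k = 367/(-325) + (-10)²/616 = 367*(-1/325) + 100*(1/616) = -367/325 + 25/154 = -48393/50050 ≈ -0.96689)
x = 50050/1657 (x = 1/(1² - 48393/50050) = 1/(1 - 48393/50050) = 1/(1657/50050) = 50050/1657 ≈ 30.205)
33*x = 33*(50050/1657) = 1651650/1657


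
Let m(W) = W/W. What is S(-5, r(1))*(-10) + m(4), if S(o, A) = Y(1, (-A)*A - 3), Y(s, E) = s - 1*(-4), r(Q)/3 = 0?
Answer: -49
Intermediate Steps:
r(Q) = 0 (r(Q) = 3*0 = 0)
m(W) = 1
Y(s, E) = 4 + s (Y(s, E) = s + 4 = 4 + s)
S(o, A) = 5 (S(o, A) = 4 + 1 = 5)
S(-5, r(1))*(-10) + m(4) = 5*(-10) + 1 = -50 + 1 = -49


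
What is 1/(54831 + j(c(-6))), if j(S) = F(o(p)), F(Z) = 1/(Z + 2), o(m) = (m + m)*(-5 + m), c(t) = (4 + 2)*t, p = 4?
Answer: 6/328985 ≈ 1.8238e-5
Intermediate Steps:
c(t) = 6*t
o(m) = 2*m*(-5 + m) (o(m) = (2*m)*(-5 + m) = 2*m*(-5 + m))
F(Z) = 1/(2 + Z)
j(S) = -1/6 (j(S) = 1/(2 + 2*4*(-5 + 4)) = 1/(2 + 2*4*(-1)) = 1/(2 - 8) = 1/(-6) = -1/6)
1/(54831 + j(c(-6))) = 1/(54831 - 1/6) = 1/(328985/6) = 6/328985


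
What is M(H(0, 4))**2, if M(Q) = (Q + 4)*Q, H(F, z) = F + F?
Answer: 0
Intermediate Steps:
H(F, z) = 2*F
M(Q) = Q*(4 + Q) (M(Q) = (4 + Q)*Q = Q*(4 + Q))
M(H(0, 4))**2 = ((2*0)*(4 + 2*0))**2 = (0*(4 + 0))**2 = (0*4)**2 = 0**2 = 0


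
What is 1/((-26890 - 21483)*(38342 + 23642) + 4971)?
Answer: -1/2998347061 ≈ -3.3352e-10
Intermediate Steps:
1/((-26890 - 21483)*(38342 + 23642) + 4971) = 1/(-48373*61984 + 4971) = 1/(-2998352032 + 4971) = 1/(-2998347061) = -1/2998347061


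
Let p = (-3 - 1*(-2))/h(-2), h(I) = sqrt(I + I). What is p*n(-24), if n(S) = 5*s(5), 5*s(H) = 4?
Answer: 2*I ≈ 2.0*I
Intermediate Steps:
s(H) = 4/5 (s(H) = (1/5)*4 = 4/5)
h(I) = sqrt(2)*sqrt(I) (h(I) = sqrt(2*I) = sqrt(2)*sqrt(I))
n(S) = 4 (n(S) = 5*(4/5) = 4)
p = I/2 (p = (-3 - 1*(-2))/((sqrt(2)*sqrt(-2))) = (-3 + 2)/((sqrt(2)*(I*sqrt(2)))) = -1/(2*I) = -(-1)*I/2 = I/2 ≈ 0.5*I)
p*n(-24) = (I/2)*4 = 2*I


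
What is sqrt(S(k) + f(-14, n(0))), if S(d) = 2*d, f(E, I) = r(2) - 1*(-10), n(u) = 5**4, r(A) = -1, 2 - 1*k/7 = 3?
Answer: I*sqrt(5) ≈ 2.2361*I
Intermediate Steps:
k = -7 (k = 14 - 7*3 = 14 - 21 = -7)
n(u) = 625
f(E, I) = 9 (f(E, I) = -1 - 1*(-10) = -1 + 10 = 9)
sqrt(S(k) + f(-14, n(0))) = sqrt(2*(-7) + 9) = sqrt(-14 + 9) = sqrt(-5) = I*sqrt(5)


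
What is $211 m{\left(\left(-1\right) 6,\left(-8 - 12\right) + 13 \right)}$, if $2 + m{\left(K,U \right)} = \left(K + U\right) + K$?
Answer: $-4431$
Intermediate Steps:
$m{\left(K,U \right)} = -2 + U + 2 K$ ($m{\left(K,U \right)} = -2 + \left(\left(K + U\right) + K\right) = -2 + \left(U + 2 K\right) = -2 + U + 2 K$)
$211 m{\left(\left(-1\right) 6,\left(-8 - 12\right) + 13 \right)} = 211 \left(-2 + \left(\left(-8 - 12\right) + 13\right) + 2 \left(\left(-1\right) 6\right)\right) = 211 \left(-2 + \left(-20 + 13\right) + 2 \left(-6\right)\right) = 211 \left(-2 - 7 - 12\right) = 211 \left(-21\right) = -4431$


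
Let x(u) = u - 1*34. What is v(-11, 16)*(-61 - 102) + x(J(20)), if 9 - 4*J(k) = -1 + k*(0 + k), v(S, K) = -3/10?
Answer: -413/5 ≈ -82.600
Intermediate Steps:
v(S, K) = -3/10 (v(S, K) = -3*1/10 = -3/10)
J(k) = 5/2 - k**2/4 (J(k) = 9/4 - (-1 + k*(0 + k))/4 = 9/4 - (-1 + k*k)/4 = 9/4 - (-1 + k**2)/4 = 9/4 + (1/4 - k**2/4) = 5/2 - k**2/4)
x(u) = -34 + u (x(u) = u - 34 = -34 + u)
v(-11, 16)*(-61 - 102) + x(J(20)) = -3*(-61 - 102)/10 + (-34 + (5/2 - 1/4*20**2)) = -3/10*(-163) + (-34 + (5/2 - 1/4*400)) = 489/10 + (-34 + (5/2 - 100)) = 489/10 + (-34 - 195/2) = 489/10 - 263/2 = -413/5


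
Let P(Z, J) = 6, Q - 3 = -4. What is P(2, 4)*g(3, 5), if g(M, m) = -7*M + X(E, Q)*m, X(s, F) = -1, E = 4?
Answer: -156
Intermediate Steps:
Q = -1 (Q = 3 - 4 = -1)
g(M, m) = -m - 7*M (g(M, m) = -7*M - m = -m - 7*M)
P(2, 4)*g(3, 5) = 6*(-1*5 - 7*3) = 6*(-5 - 21) = 6*(-26) = -156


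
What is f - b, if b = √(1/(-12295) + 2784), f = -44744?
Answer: -44744 - √420848985305/12295 ≈ -44797.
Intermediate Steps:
b = √420848985305/12295 (b = √(-1/12295 + 2784) = √(34229279/12295) = √420848985305/12295 ≈ 52.764)
f - b = -44744 - √420848985305/12295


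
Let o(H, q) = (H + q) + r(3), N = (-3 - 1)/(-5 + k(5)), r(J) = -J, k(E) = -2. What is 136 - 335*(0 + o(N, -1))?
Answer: 8992/7 ≈ 1284.6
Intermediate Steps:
N = 4/7 (N = (-3 - 1)/(-5 - 2) = -4/(-7) = -4*(-1/7) = 4/7 ≈ 0.57143)
o(H, q) = -3 + H + q (o(H, q) = (H + q) - 1*3 = (H + q) - 3 = -3 + H + q)
136 - 335*(0 + o(N, -1)) = 136 - 335*(0 + (-3 + 4/7 - 1)) = 136 - 335*(0 - 24/7) = 136 - 335*(-24)/7 = 136 - 67*(-120/7) = 136 + 8040/7 = 8992/7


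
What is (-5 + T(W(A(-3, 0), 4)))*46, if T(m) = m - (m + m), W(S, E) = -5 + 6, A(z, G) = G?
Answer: -276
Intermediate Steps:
W(S, E) = 1
T(m) = -m (T(m) = m - 2*m = -m)
(-5 + T(W(A(-3, 0), 4)))*46 = (-5 - 1*1)*46 = (-5 - 1)*46 = -6*46 = -276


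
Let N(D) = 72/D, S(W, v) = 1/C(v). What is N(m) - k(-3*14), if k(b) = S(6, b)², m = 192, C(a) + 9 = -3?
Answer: 53/144 ≈ 0.36806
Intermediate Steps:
C(a) = -12 (C(a) = -9 - 3 = -12)
S(W, v) = -1/12 (S(W, v) = 1/(-12) = -1/12)
k(b) = 1/144 (k(b) = (-1/12)² = 1/144)
N(m) - k(-3*14) = 72/192 - 1*1/144 = 72*(1/192) - 1/144 = 3/8 - 1/144 = 53/144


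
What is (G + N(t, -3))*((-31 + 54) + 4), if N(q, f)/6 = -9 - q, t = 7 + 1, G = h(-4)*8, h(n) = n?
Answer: -3618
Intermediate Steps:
G = -32 (G = -4*8 = -32)
t = 8
N(q, f) = -54 - 6*q (N(q, f) = 6*(-9 - q) = -54 - 6*q)
(G + N(t, -3))*((-31 + 54) + 4) = (-32 + (-54 - 6*8))*((-31 + 54) + 4) = (-32 + (-54 - 48))*(23 + 4) = (-32 - 102)*27 = -134*27 = -3618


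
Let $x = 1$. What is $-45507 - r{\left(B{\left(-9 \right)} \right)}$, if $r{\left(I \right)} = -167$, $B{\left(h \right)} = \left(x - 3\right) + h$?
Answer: $-45340$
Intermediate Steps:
$B{\left(h \right)} = -2 + h$ ($B{\left(h \right)} = \left(1 - 3\right) + h = -2 + h$)
$-45507 - r{\left(B{\left(-9 \right)} \right)} = -45507 - -167 = -45507 + 167 = -45340$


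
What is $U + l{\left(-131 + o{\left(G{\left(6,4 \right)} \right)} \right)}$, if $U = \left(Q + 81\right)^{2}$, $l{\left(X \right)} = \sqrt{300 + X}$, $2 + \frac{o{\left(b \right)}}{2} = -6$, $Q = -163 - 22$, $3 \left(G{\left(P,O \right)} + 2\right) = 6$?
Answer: $10816 + 3 \sqrt{17} \approx 10828.0$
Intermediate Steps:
$G{\left(P,O \right)} = 0$ ($G{\left(P,O \right)} = -2 + \frac{1}{3} \cdot 6 = -2 + 2 = 0$)
$Q = -185$
$o{\left(b \right)} = -16$ ($o{\left(b \right)} = -4 + 2 \left(-6\right) = -4 - 12 = -16$)
$U = 10816$ ($U = \left(-185 + 81\right)^{2} = \left(-104\right)^{2} = 10816$)
$U + l{\left(-131 + o{\left(G{\left(6,4 \right)} \right)} \right)} = 10816 + \sqrt{300 - 147} = 10816 + \sqrt{153} = 10816 + 3 \sqrt{17}$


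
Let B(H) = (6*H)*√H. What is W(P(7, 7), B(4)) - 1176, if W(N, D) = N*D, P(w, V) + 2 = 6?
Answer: -984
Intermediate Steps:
B(H) = 6*H^(3/2)
P(w, V) = 4 (P(w, V) = -2 + 6 = 4)
W(N, D) = D*N
W(P(7, 7), B(4)) - 1176 = (6*4^(3/2))*4 - 1176 = (6*8)*4 - 1176 = 48*4 - 1176 = 192 - 1176 = -984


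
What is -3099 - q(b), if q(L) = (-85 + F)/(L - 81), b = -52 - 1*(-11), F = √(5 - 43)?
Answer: -378163/122 + I*√38/122 ≈ -3099.7 + 0.050528*I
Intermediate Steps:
F = I*√38 (F = √(-38) = I*√38 ≈ 6.1644*I)
b = -41 (b = -52 + 11 = -41)
q(L) = (-85 + I*√38)/(-81 + L) (q(L) = (-85 + I*√38)/(L - 81) = (-85 + I*√38)/(-81 + L))
-3099 - q(b) = -3099 - (-85 + I*√38)/(-81 - 41) = -3099 - (-85 + I*√38)/(-122) = -3099 - (-1)*(-85 + I*√38)/122 = -3099 - (85/122 - I*√38/122) = -3099 + (-85/122 + I*√38/122) = -378163/122 + I*√38/122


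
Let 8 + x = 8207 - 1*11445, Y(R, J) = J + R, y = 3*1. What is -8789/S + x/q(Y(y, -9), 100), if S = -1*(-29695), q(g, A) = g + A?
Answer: -48608068/1395665 ≈ -34.828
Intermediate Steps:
y = 3
q(g, A) = A + g
x = -3246 (x = -8 + (8207 - 1*11445) = -8 + (8207 - 11445) = -8 - 3238 = -3246)
S = 29695
-8789/S + x/q(Y(y, -9), 100) = -8789/29695 - 3246/(100 + (-9 + 3)) = -8789*1/29695 - 3246/(100 - 6) = -8789/29695 - 3246/94 = -8789/29695 - 3246*1/94 = -8789/29695 - 1623/47 = -48608068/1395665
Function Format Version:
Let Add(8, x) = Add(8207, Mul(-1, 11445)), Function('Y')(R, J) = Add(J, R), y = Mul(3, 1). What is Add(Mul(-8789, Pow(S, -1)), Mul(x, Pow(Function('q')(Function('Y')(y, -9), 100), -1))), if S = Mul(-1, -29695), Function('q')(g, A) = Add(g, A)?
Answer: Rational(-48608068, 1395665) ≈ -34.828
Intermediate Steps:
y = 3
Function('q')(g, A) = Add(A, g)
x = -3246 (x = Add(-8, Add(8207, Mul(-1, 11445))) = Add(-8, Add(8207, -11445)) = Add(-8, -3238) = -3246)
S = 29695
Add(Mul(-8789, Pow(S, -1)), Mul(x, Pow(Function('q')(Function('Y')(y, -9), 100), -1))) = Add(Mul(-8789, Pow(29695, -1)), Mul(-3246, Pow(Add(100, Add(-9, 3)), -1))) = Add(Mul(-8789, Rational(1, 29695)), Mul(-3246, Pow(Add(100, -6), -1))) = Add(Rational(-8789, 29695), Mul(-3246, Pow(94, -1))) = Add(Rational(-8789, 29695), Mul(-3246, Rational(1, 94))) = Add(Rational(-8789, 29695), Rational(-1623, 47)) = Rational(-48608068, 1395665)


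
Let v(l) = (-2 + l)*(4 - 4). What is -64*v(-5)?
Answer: 0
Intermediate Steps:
v(l) = 0 (v(l) = (-2 + l)*0 = 0)
-64*v(-5) = -64*0 = 0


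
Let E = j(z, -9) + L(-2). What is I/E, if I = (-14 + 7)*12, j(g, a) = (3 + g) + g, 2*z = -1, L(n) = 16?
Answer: -14/3 ≈ -4.6667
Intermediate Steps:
z = -1/2 (z = (1/2)*(-1) = -1/2 ≈ -0.50000)
j(g, a) = 3 + 2*g
E = 18 (E = (3 + 2*(-1/2)) + 16 = (3 - 1) + 16 = 2 + 16 = 18)
I = -84 (I = -7*12 = -84)
I/E = -84/18 = -84*1/18 = -14/3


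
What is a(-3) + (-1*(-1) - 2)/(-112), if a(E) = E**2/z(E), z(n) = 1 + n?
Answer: -503/112 ≈ -4.4911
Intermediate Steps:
a(E) = E**2/(1 + E)
a(-3) + (-1*(-1) - 2)/(-112) = (-3)**2/(1 - 3) + (-1*(-1) - 2)/(-112) = 9/(-2) - (1 - 2)/112 = 9*(-1/2) - 1/112*(-1) = -9/2 + 1/112 = -503/112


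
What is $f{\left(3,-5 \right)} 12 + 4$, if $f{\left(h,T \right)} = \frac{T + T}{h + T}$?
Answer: $64$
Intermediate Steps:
$f{\left(h,T \right)} = \frac{2 T}{T + h}$
$f{\left(3,-5 \right)} 12 + 4 = 2 \left(-5\right) \frac{1}{-5 + 3} \cdot 12 + 4 = 2 \left(-5\right) \frac{1}{-2} \cdot 12 + 4 = 2 \left(-5\right) \left(- \frac{1}{2}\right) 12 + 4 = 5 \cdot 12 + 4 = 60 + 4 = 64$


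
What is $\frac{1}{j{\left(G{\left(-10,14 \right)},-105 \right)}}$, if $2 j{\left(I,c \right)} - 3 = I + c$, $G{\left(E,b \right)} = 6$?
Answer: $- \frac{1}{48} \approx -0.020833$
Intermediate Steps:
$j{\left(I,c \right)} = \frac{3}{2} + \frac{I}{2} + \frac{c}{2}$ ($j{\left(I,c \right)} = \frac{3}{2} + \frac{I + c}{2} = \frac{3}{2} + \left(\frac{I}{2} + \frac{c}{2}\right) = \frac{3}{2} + \frac{I}{2} + \frac{c}{2}$)
$\frac{1}{j{\left(G{\left(-10,14 \right)},-105 \right)}} = \frac{1}{\frac{3}{2} + \frac{1}{2} \cdot 6 + \frac{1}{2} \left(-105\right)} = \frac{1}{\frac{3}{2} + 3 - \frac{105}{2}} = \frac{1}{-48} = - \frac{1}{48}$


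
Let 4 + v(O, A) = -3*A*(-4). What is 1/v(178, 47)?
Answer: 1/560 ≈ 0.0017857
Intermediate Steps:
v(O, A) = -4 + 12*A (v(O, A) = -4 - 3*A*(-4) = -4 + 12*A)
1/v(178, 47) = 1/(-4 + 12*47) = 1/(-4 + 564) = 1/560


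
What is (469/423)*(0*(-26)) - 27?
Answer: -27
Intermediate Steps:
(469/423)*(0*(-26)) - 27 = (469*(1/423))*0 - 27 = (469/423)*0 - 27 = 0 - 27 = -27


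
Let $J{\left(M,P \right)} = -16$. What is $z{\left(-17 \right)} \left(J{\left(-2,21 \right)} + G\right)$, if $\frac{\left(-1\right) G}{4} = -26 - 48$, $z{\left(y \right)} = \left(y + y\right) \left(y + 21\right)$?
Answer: $-38080$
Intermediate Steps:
$z{\left(y \right)} = 2 y \left(21 + y\right)$
$G = 296$ ($G = - 4 \left(-26 - 48\right) = \left(-4\right) \left(-74\right) = 296$)
$z{\left(-17 \right)} \left(J{\left(-2,21 \right)} + G\right) = 2 \left(-17\right) \left(21 - 17\right) \left(-16 + 296\right) = 2 \left(-17\right) 4 \cdot 280 = \left(-136\right) 280 = -38080$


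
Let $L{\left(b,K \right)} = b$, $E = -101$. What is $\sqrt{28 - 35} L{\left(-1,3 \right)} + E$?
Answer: $-101 - i \sqrt{7} \approx -101.0 - 2.6458 i$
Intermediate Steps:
$\sqrt{28 - 35} L{\left(-1,3 \right)} + E = \sqrt{28 - 35} \left(-1\right) - 101 = \sqrt{-7} \left(-1\right) - 101 = i \sqrt{7} \left(-1\right) - 101 = - i \sqrt{7} - 101 = -101 - i \sqrt{7}$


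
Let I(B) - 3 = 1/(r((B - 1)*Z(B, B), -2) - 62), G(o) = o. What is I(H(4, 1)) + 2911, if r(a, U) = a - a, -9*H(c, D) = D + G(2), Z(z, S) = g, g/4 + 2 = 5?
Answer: 180667/62 ≈ 2914.0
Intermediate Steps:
g = 12 (g = -8 + 4*5 = -8 + 20 = 12)
Z(z, S) = 12
H(c, D) = -2/9 - D/9 (H(c, D) = -(D + 2)/9 = -(2 + D)/9 = -2/9 - D/9)
r(a, U) = 0
I(B) = 185/62 (I(B) = 3 + 1/(0 - 62) = 3 + 1/(-62) = 3 - 1/62 = 185/62)
I(H(4, 1)) + 2911 = 185/62 + 2911 = 180667/62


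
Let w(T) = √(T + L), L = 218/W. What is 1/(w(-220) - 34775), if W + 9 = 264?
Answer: -8867625/308371715257 - I*√14249910/308371715257 ≈ -2.8756e-5 - 1.2241e-8*I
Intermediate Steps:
W = 255 (W = -9 + 264 = 255)
L = 218/255 ≈ 0.85490
w(T) = √(218/255 + T) (w(T) = √(T + 218/255) = √(218/255 + T))
1/(w(-220) - 34775) = 1/(√(55590 + 65025*(-220))/255 - 34775) = 1/(√(55590 - 14305500)/255 - 34775) = 1/(√(-14249910)/255 - 34775) = 1/((I*√14249910)/255 - 34775) = 1/(I*√14249910/255 - 34775) = 1/(-34775 + I*√14249910/255)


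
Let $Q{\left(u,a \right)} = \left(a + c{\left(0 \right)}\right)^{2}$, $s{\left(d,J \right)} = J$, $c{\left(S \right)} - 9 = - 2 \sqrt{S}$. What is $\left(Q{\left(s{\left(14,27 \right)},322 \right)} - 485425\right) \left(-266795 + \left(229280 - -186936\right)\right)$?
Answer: $-56161974744$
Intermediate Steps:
$c{\left(S \right)} = 9 - 2 \sqrt{S}$
$Q{\left(u,a \right)} = \left(9 + a\right)^{2}$ ($Q{\left(u,a \right)} = \left(a + \left(9 - 2 \sqrt{0}\right)\right)^{2} = \left(a + \left(9 - 0\right)\right)^{2} = \left(a + \left(9 + 0\right)\right)^{2} = \left(a + 9\right)^{2} = \left(9 + a\right)^{2}$)
$\left(Q{\left(s{\left(14,27 \right)},322 \right)} - 485425\right) \left(-266795 + \left(229280 - -186936\right)\right) = \left(\left(9 + 322\right)^{2} - 485425\right) \left(-266795 + \left(229280 - -186936\right)\right) = \left(331^{2} - 485425\right) \left(-266795 + \left(229280 + 186936\right)\right) = \left(109561 - 485425\right) \left(-266795 + 416216\right) = \left(-375864\right) 149421 = -56161974744$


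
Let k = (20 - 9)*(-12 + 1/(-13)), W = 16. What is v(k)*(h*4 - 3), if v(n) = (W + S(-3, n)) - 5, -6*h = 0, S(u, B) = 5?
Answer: -48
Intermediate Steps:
h = 0 (h = -1/6*0 = 0)
k = -1727/13 (k = 11*(-12 - 1/13) = 11*(-157/13) = -1727/13 ≈ -132.85)
v(n) = 16 (v(n) = (16 + 5) - 5 = 21 - 5 = 16)
v(k)*(h*4 - 3) = 16*(0*4 - 3) = 16*(0 - 3) = 16*(-3) = -48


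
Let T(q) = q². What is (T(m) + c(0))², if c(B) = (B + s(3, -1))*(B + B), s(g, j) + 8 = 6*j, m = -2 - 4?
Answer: 1296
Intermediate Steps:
m = -6
s(g, j) = -8 + 6*j
c(B) = 2*B*(-14 + B) (c(B) = (B + (-8 + 6*(-1)))*(B + B) = (B + (-8 - 6))*(2*B) = (B - 14)*(2*B) = (-14 + B)*(2*B) = 2*B*(-14 + B))
(T(m) + c(0))² = ((-6)² + 2*0*(-14 + 0))² = (36 + 2*0*(-14))² = (36 + 0)² = 36² = 1296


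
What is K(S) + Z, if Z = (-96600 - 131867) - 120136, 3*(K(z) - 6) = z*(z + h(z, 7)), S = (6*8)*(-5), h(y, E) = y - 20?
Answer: -308597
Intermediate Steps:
h(y, E) = -20 + y
S = -240 (S = 48*(-5) = -240)
K(z) = 6 + z*(-20 + 2*z)/3 (K(z) = 6 + (z*(z + (-20 + z)))/3 = 6 + (z*(-20 + 2*z))/3 = 6 + z*(-20 + 2*z)/3)
Z = -348603 (Z = -228467 - 120136 = -348603)
K(S) + Z = (6 + (1/3)*(-240)**2 + (1/3)*(-240)*(-20 - 240)) - 348603 = (6 + (1/3)*57600 + (1/3)*(-240)*(-260)) - 348603 = (6 + 19200 + 20800) - 348603 = 40006 - 348603 = -308597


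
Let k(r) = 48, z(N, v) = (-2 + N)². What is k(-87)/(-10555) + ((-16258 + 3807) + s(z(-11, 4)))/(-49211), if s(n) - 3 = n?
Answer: 127242717/519422105 ≈ 0.24497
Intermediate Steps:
s(n) = 3 + n
k(-87)/(-10555) + ((-16258 + 3807) + s(z(-11, 4)))/(-49211) = 48/(-10555) + ((-16258 + 3807) + (3 + (-2 - 11)²))/(-49211) = 48*(-1/10555) + (-12451 + (3 + (-13)²))*(-1/49211) = -48/10555 + (-12451 + (3 + 169))*(-1/49211) = -48/10555 + (-12451 + 172)*(-1/49211) = -48/10555 - 12279*(-1/49211) = -48/10555 + 12279/49211 = 127242717/519422105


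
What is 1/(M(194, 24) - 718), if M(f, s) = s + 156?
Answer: -1/538 ≈ -0.0018587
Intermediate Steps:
M(f, s) = 156 + s
1/(M(194, 24) - 718) = 1/((156 + 24) - 718) = 1/(180 - 718) = 1/(-538) = -1/538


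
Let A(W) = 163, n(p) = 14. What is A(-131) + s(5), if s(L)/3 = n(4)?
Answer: 205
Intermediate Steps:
s(L) = 42 (s(L) = 3*14 = 42)
A(-131) + s(5) = 163 + 42 = 205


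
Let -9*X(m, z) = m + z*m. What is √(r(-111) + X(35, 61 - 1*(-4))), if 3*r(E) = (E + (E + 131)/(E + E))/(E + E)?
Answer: I*√113772054/666 ≈ 16.016*I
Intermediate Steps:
X(m, z) = -m/9 - m*z/9 (X(m, z) = -(m + z*m)/9 = -(m + m*z)/9 = -m/9 - m*z/9)
r(E) = (E + (131 + E)/(2*E))/(6*E) (r(E) = ((E + (E + 131)/(E + E))/(E + E))/3 = ((E + (131 + E)/((2*E)))/((2*E)))/3 = ((E + (131 + E)*(1/(2*E)))*(1/(2*E)))/3 = ((E + (131 + E)/(2*E))*(1/(2*E)))/3 = ((E + (131 + E)/(2*E))/(2*E))/3 = (E + (131 + E)/(2*E))/(6*E))
√(r(-111) + X(35, 61 - 1*(-4))) = √((1/12)*(131 - 111 + 2*(-111)²)/(-111)² - ⅑*35*(1 + (61 - 1*(-4)))) = √((1/12)*(1/12321)*(131 - 111 + 2*12321) - ⅑*35*(1 + (61 + 4))) = √((1/12)*(1/12321)*(131 - 111 + 24642) - ⅑*35*(1 + 65)) = √((1/12)*(1/12321)*24662 - ⅑*35*66) = √(12331/73926 - 770/3) = √(-18962009/73926) = I*√113772054/666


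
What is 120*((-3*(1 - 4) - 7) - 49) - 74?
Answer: -5714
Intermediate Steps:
120*((-3*(1 - 4) - 7) - 49) - 74 = 120*((-3*(-3) - 7) - 49) - 74 = 120*((9 - 7) - 49) - 74 = 120*(2 - 49) - 74 = 120*(-47) - 74 = -5640 - 74 = -5714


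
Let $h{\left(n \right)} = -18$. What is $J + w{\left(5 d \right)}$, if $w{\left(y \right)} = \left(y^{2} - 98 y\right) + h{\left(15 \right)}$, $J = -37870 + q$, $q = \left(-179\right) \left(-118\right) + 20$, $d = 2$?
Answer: $-17626$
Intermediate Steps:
$q = 21142$ ($q = 21122 + 20 = 21142$)
$J = -16728$ ($J = -37870 + 21142 = -16728$)
$w{\left(y \right)} = -18 + y^{2} - 98 y$ ($w{\left(y \right)} = \left(y^{2} - 98 y\right) - 18 = -18 + y^{2} - 98 y$)
$J + w{\left(5 d \right)} = -16728 - \left(18 - 100 + 98 \cdot 5 \cdot 2\right) = -16728 - \left(998 - 100\right) = -16728 - 898 = -17626$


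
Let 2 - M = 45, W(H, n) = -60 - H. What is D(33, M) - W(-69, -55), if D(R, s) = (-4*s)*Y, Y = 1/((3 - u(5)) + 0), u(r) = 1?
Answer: 77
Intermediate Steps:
M = -43 (M = 2 - 1*45 = 2 - 45 = -43)
Y = ½ (Y = 1/((3 - 1*1) + 0) = 1/((3 - 1) + 0) = 1/(2 + 0) = 1/2 = ½ ≈ 0.50000)
D(R, s) = -2*s (D(R, s) = -4*s*(½) = -2*s)
D(33, M) - W(-69, -55) = -2*(-43) - (-60 - 1*(-69)) = 86 - (-60 + 69) = 86 - 1*9 = 86 - 9 = 77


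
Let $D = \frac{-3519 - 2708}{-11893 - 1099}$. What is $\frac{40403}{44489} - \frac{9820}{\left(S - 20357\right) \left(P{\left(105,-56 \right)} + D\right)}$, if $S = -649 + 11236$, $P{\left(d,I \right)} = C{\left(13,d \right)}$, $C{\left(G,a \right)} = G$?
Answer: $\frac{7480355262329}{7611853062619} \approx 0.98272$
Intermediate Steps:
$P{\left(d,I \right)} = 13$
$S = 10587$
$D = \frac{6227}{12992}$ ($D = - \frac{6227}{-12992} = \left(-6227\right) \left(- \frac{1}{12992}\right) = \frac{6227}{12992} \approx 0.47929$)
$\frac{40403}{44489} - \frac{9820}{\left(S - 20357\right) \left(P{\left(105,-56 \right)} + D\right)} = \frac{40403}{44489} - \frac{9820}{\left(10587 - 20357\right) \left(13 + \frac{6227}{12992}\right)} = 40403 \cdot \frac{1}{44489} - \frac{9820}{\left(-9770\right) \frac{175123}{12992}} = \frac{40403}{44489} - \frac{9820}{- \frac{855475855}{6496}} = \frac{40403}{44489} - - \frac{12758144}{171095171} = \frac{40403}{44489} + \frac{12758144}{171095171} = \frac{7480355262329}{7611853062619}$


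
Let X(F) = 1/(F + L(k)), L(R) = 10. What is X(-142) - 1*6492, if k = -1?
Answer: -856945/132 ≈ -6492.0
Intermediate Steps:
X(F) = 1/(10 + F) (X(F) = 1/(F + 10) = 1/(10 + F))
X(-142) - 1*6492 = 1/(10 - 142) - 1*6492 = 1/(-132) - 6492 = -1/132 - 6492 = -856945/132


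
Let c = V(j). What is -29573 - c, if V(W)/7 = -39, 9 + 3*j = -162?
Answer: -29300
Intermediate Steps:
j = -57 (j = -3 + (1/3)*(-162) = -3 - 54 = -57)
V(W) = -273 (V(W) = 7*(-39) = -273)
c = -273
-29573 - c = -29573 - 1*(-273) = -29573 + 273 = -29300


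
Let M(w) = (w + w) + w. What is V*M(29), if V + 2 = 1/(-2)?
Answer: -435/2 ≈ -217.50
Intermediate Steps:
M(w) = 3*w (M(w) = 2*w + w = 3*w)
V = -5/2 (V = -2 + 1/(-2) = -2 - ½ = -5/2 ≈ -2.5000)
V*M(29) = -15*29/2 = -5/2*87 = -435/2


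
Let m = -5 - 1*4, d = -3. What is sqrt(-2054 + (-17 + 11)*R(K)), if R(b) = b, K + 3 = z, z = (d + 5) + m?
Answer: I*sqrt(1994) ≈ 44.654*I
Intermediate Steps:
m = -9 (m = -5 - 4 = -9)
z = -7 (z = (-3 + 5) - 9 = 2 - 9 = -7)
K = -10 (K = -3 - 7 = -10)
sqrt(-2054 + (-17 + 11)*R(K)) = sqrt(-2054 + (-17 + 11)*(-10)) = sqrt(-2054 - 6*(-10)) = sqrt(-2054 + 60) = sqrt(-1994) = I*sqrt(1994)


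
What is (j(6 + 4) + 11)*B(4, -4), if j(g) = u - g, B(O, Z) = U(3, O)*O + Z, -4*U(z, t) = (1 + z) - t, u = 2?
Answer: -12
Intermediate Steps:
U(z, t) = -¼ - z/4 + t/4 (U(z, t) = -((1 + z) - t)/4 = -(1 + z - t)/4 = -¼ - z/4 + t/4)
B(O, Z) = Z + O*(-1 + O/4) (B(O, Z) = (-¼ - ¼*3 + O/4)*O + Z = (-¼ - ¾ + O/4)*O + Z = (-1 + O/4)*O + Z = O*(-1 + O/4) + Z = Z + O*(-1 + O/4))
j(g) = 2 - g
(j(6 + 4) + 11)*B(4, -4) = ((2 - (6 + 4)) + 11)*(-4 - 1*4 + (¼)*4²) = ((2 - 1*10) + 11)*(-4 - 4 + (¼)*16) = ((2 - 10) + 11)*(-4 - 4 + 4) = (-8 + 11)*(-4) = 3*(-4) = -12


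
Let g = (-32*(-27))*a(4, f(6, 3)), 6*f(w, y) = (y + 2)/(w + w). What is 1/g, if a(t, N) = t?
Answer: 1/3456 ≈ 0.00028935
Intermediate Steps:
f(w, y) = (2 + y)/(12*w) (f(w, y) = ((y + 2)/(w + w))/6 = ((2 + y)/((2*w)))/6 = ((2 + y)*(1/(2*w)))/6 = ((2 + y)/(2*w))/6 = (2 + y)/(12*w))
g = 3456 (g = -32*(-27)*4 = 864*4 = 3456)
1/g = 1/3456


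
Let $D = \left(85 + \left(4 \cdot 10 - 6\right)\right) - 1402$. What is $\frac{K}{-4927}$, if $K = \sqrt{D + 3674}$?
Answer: $- \frac{\sqrt{2391}}{4927} \approx -0.0099245$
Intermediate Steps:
$D = -1283$ ($D = \left(85 + \left(40 - 6\right)\right) - 1402 = \left(85 + 34\right) - 1402 = 119 - 1402 = -1283$)
$K = \sqrt{2391}$ ($K = \sqrt{-1283 + 3674} = \sqrt{2391} \approx 48.898$)
$\frac{K}{-4927} = \frac{\sqrt{2391}}{-4927} = \sqrt{2391} \left(- \frac{1}{4927}\right) = - \frac{\sqrt{2391}}{4927}$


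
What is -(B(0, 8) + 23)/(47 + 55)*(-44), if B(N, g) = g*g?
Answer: 638/17 ≈ 37.529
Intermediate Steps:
B(N, g) = g**2
-(B(0, 8) + 23)/(47 + 55)*(-44) = -(8**2 + 23)/(47 + 55)*(-44) = -(64 + 23)/102*(-44) = -87/102*(-44) = -1*29/34*(-44) = -29/34*(-44) = 638/17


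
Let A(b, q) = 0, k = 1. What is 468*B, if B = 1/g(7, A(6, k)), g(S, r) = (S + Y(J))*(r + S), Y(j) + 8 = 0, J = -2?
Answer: -468/7 ≈ -66.857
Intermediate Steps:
Y(j) = -8 (Y(j) = -8 + 0 = -8)
g(S, r) = (-8 + S)*(S + r) (g(S, r) = (S - 8)*(r + S) = (-8 + S)*(S + r))
B = -1/7 (B = 1/(7**2 - 8*7 - 8*0 + 7*0) = 1/(49 - 56 + 0 + 0) = 1/(-7) = -1/7 ≈ -0.14286)
468*B = 468*(-1/7) = -468/7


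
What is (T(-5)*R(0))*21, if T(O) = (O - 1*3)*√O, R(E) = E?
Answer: 0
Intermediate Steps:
T(O) = √O*(-3 + O) (T(O) = (O - 3)*√O = (-3 + O)*√O = √O*(-3 + O))
(T(-5)*R(0))*21 = ((√(-5)*(-3 - 5))*0)*21 = (((I*√5)*(-8))*0)*21 = (-8*I*√5*0)*21 = 0*21 = 0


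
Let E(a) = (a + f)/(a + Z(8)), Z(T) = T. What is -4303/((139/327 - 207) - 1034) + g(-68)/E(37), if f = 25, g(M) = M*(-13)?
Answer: 8112356031/12575708 ≈ 645.08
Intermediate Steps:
g(M) = -13*M
E(a) = (25 + a)/(8 + a) (E(a) = (a + 25)/(a + 8) = (25 + a)/(8 + a))
-4303/((139/327 - 207) - 1034) + g(-68)/E(37) = -4303/((139/327 - 207) - 1034) + (-13*(-68))/(((25 + 37)/(8 + 37))) = -4303/((139*(1/327) - 207) - 1034) + 884/((62/45)) = -4303/((139/327 - 207) - 1034) + 884/(((1/45)*62)) = -4303/(-67550/327 - 1034) + 884/(62/45) = -4303/(-405668/327) + 884*(45/62) = -4303*(-327/405668) + 19890/31 = 1407081/405668 + 19890/31 = 8112356031/12575708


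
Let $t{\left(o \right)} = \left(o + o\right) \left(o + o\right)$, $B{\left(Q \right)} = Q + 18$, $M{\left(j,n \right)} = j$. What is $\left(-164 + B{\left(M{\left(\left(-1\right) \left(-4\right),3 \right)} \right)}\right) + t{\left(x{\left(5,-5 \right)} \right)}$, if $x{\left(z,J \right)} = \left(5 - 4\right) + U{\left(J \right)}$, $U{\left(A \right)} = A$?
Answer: $-78$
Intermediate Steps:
$x{\left(z,J \right)} = 1 + J$ ($x{\left(z,J \right)} = \left(5 - 4\right) + J = 1 + J$)
$B{\left(Q \right)} = 18 + Q$
$t{\left(o \right)} = 4 o^{2}$ ($t{\left(o \right)} = 2 o 2 o = 4 o^{2}$)
$\left(-164 + B{\left(M{\left(\left(-1\right) \left(-4\right),3 \right)} \right)}\right) + t{\left(x{\left(5,-5 \right)} \right)} = \left(-164 + \left(18 - -4\right)\right) + 4 \left(1 - 5\right)^{2} = \left(-164 + \left(18 + 4\right)\right) + 4 \left(-4\right)^{2} = \left(-164 + 22\right) + 4 \cdot 16 = -142 + 64 = -78$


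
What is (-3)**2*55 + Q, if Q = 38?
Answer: 533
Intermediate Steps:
(-3)**2*55 + Q = (-3)**2*55 + 38 = 9*55 + 38 = 495 + 38 = 533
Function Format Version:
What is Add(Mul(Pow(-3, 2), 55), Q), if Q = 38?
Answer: 533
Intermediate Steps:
Add(Mul(Pow(-3, 2), 55), Q) = Add(Mul(Pow(-3, 2), 55), 38) = Add(Mul(9, 55), 38) = Add(495, 38) = 533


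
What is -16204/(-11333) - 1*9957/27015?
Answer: 108302793/102053665 ≈ 1.0612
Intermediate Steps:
-16204/(-11333) - 1*9957/27015 = -16204*(-1/11333) - 9957*1/27015 = 16204/11333 - 3319/9005 = 108302793/102053665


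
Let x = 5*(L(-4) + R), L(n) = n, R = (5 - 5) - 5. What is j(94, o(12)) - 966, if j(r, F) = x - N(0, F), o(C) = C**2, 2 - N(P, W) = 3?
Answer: -1010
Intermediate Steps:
R = -5 (R = 0 - 5 = -5)
N(P, W) = -1 (N(P, W) = 2 - 1*3 = 2 - 3 = -1)
x = -45 (x = 5*(-4 - 5) = 5*(-9) = -45)
j(r, F) = -44 (j(r, F) = -45 - 1*(-1) = -45 + 1 = -44)
j(94, o(12)) - 966 = -44 - 966 = -1010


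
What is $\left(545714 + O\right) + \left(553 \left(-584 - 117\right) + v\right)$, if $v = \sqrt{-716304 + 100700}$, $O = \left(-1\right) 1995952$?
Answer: $-1837891 + 2 i \sqrt{153901} \approx -1.8379 \cdot 10^{6} + 784.6 i$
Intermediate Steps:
$O = -1995952$
$v = 2 i \sqrt{153901}$ ($v = \sqrt{-615604} = 2 i \sqrt{153901} \approx 784.6 i$)
$\left(545714 + O\right) + \left(553 \left(-584 - 117\right) + v\right) = \left(545714 - 1995952\right) + \left(553 \left(-584 - 117\right) + 2 i \sqrt{153901}\right) = -1450238 + \left(553 \left(-701\right) + 2 i \sqrt{153901}\right) = -1450238 - \left(387653 - 2 i \sqrt{153901}\right) = -1837891 + 2 i \sqrt{153901}$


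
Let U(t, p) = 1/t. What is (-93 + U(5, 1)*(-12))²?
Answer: 227529/25 ≈ 9101.2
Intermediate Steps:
(-93 + U(5, 1)*(-12))² = (-93 - 12/5)² = (-477/5)² = 227529/25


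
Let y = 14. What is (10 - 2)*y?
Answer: 112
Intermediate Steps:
(10 - 2)*y = (10 - 2)*14 = 8*14 = 112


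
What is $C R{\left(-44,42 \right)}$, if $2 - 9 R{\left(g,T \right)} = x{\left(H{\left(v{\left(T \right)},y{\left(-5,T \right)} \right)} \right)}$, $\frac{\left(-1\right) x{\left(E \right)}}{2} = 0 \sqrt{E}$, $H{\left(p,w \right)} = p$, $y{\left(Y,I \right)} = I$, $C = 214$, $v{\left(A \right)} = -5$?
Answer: $\frac{428}{9} \approx 47.556$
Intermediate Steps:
$x{\left(E \right)} = 0$ ($x{\left(E \right)} = - 2 \cdot 0 \sqrt{E} = \left(-2\right) 0 = 0$)
$R{\left(g,T \right)} = \frac{2}{9}$ ($R{\left(g,T \right)} = \frac{2}{9} - 0 = \frac{2}{9} + 0 = \frac{2}{9}$)
$C R{\left(-44,42 \right)} = 214 \cdot \frac{2}{9} = \frac{428}{9}$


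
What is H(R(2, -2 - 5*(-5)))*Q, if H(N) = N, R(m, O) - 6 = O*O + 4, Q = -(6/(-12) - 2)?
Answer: 2695/2 ≈ 1347.5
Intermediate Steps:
Q = 5/2 (Q = -(6*(-1/12) - 2) = -(-½ - 2) = -1*(-5/2) = 5/2 ≈ 2.5000)
R(m, O) = 10 + O² (R(m, O) = 6 + (O*O + 4) = 6 + (O² + 4) = 6 + (4 + O²) = 10 + O²)
H(R(2, -2 - 5*(-5)))*Q = (10 + (-2 - 5*(-5))²)*(5/2) = (10 + (-2 + 25)²)*(5/2) = (10 + 23²)*(5/2) = (10 + 529)*(5/2) = 539*(5/2) = 2695/2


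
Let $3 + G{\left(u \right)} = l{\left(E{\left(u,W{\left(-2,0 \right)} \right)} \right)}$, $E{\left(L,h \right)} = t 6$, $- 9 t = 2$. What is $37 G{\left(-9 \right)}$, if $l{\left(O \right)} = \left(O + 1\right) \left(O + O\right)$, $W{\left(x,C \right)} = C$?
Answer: $- \frac{703}{9} \approx -78.111$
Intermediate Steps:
$t = - \frac{2}{9}$ ($t = \left(- \frac{1}{9}\right) 2 = - \frac{2}{9} \approx -0.22222$)
$E{\left(L,h \right)} = - \frac{4}{3}$ ($E{\left(L,h \right)} = \left(- \frac{2}{9}\right) 6 = - \frac{4}{3}$)
$l{\left(O \right)} = 2 O \left(1 + O\right)$ ($l{\left(O \right)} = \left(1 + O\right) 2 O = 2 O \left(1 + O\right)$)
$G{\left(u \right)} = - \frac{19}{9}$ ($G{\left(u \right)} = -3 + 2 \left(- \frac{4}{3}\right) \left(1 - \frac{4}{3}\right) = -3 + 2 \left(- \frac{4}{3}\right) \left(- \frac{1}{3}\right) = -3 + \frac{8}{9} = - \frac{19}{9}$)
$37 G{\left(-9 \right)} = 37 \left(- \frac{19}{9}\right) = - \frac{703}{9}$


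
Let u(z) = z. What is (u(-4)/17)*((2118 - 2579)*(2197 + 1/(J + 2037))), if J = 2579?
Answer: 4675163733/19618 ≈ 2.3831e+5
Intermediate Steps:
(u(-4)/17)*((2118 - 2579)*(2197 + 1/(J + 2037))) = (-4/17)*((2118 - 2579)*(2197 + 1/(2579 + 2037))) = (-4*1/17)*(-461*(2197 + 1/4616)) = -(-1844)*(2197 + 1/4616)/17 = -(-1844)*10141353/(17*4616) = -4/17*(-4675163733/4616) = 4675163733/19618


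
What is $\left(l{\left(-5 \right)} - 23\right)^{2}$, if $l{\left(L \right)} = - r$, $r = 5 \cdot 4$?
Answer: $1849$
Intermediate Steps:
$r = 20$
$l{\left(L \right)} = -20$ ($l{\left(L \right)} = \left(-1\right) 20 = -20$)
$\left(l{\left(-5 \right)} - 23\right)^{2} = \left(-20 - 23\right)^{2} = \left(-43\right)^{2} = 1849$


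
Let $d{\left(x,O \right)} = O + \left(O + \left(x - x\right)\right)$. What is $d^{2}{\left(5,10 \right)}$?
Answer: $400$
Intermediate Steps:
$d{\left(x,O \right)} = 2 O$ ($d{\left(x,O \right)} = O + \left(O + 0\right) = O + O = 2 O$)
$d^{2}{\left(5,10 \right)} = \left(2 \cdot 10\right)^{2} = 20^{2} = 400$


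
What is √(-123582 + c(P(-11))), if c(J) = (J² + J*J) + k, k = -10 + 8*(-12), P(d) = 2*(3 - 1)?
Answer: 2*I*√30914 ≈ 351.65*I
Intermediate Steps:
P(d) = 4 (P(d) = 2*2 = 4)
k = -106 (k = -10 - 96 = -106)
c(J) = -106 + 2*J² (c(J) = (J² + J*J) - 106 = (J² + J²) - 106 = 2*J² - 106 = -106 + 2*J²)
√(-123582 + c(P(-11))) = √(-123582 + (-106 + 2*4²)) = √(-123582 + (-106 + 2*16)) = √(-123582 + (-106 + 32)) = √(-123582 - 74) = √(-123656) = 2*I*√30914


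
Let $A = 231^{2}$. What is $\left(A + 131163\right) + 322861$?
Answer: $507385$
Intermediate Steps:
$A = 53361$
$\left(A + 131163\right) + 322861 = \left(53361 + 131163\right) + 322861 = 184524 + 322861 = 507385$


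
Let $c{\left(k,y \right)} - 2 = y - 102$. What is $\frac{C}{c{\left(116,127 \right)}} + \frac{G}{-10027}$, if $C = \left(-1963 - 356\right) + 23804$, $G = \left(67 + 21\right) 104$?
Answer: $\frac{215182991}{270729} \approx 794.83$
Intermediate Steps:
$c{\left(k,y \right)} = -100 + y$ ($c{\left(k,y \right)} = 2 + \left(y - 102\right) = 2 + \left(-102 + y\right) = -100 + y$)
$G = 9152$ ($G = 88 \cdot 104 = 9152$)
$C = 21485$ ($C = \left(-1963 - 356\right) + 23804 = -2319 + 23804 = 21485$)
$\frac{C}{c{\left(116,127 \right)}} + \frac{G}{-10027} = \frac{21485}{-100 + 127} + \frac{9152}{-10027} = \frac{21485}{27} + 9152 \left(- \frac{1}{10027}\right) = 21485 \cdot \frac{1}{27} - \frac{9152}{10027} = \frac{21485}{27} - \frac{9152}{10027} = \frac{215182991}{270729}$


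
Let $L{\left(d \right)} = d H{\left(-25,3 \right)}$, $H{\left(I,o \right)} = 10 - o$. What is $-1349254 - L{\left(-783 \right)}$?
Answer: $-1343773$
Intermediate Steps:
$L{\left(d \right)} = 7 d$ ($L{\left(d \right)} = d \left(10 - 3\right) = d 7 = 7 d$)
$-1349254 - L{\left(-783 \right)} = -1349254 - 7 \left(-783\right) = -1349254 - -5481 = -1349254 + 5481 = -1343773$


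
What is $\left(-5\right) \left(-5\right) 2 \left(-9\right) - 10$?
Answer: $-460$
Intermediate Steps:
$\left(-5\right) \left(-5\right) 2 \left(-9\right) - 10 = 25 \cdot 2 \left(-9\right) + \left(-14 + 4\right) = 50 \left(-9\right) - 10 = -450 - 10 = -460$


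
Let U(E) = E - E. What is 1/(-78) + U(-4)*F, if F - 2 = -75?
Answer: -1/78 ≈ -0.012821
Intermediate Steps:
F = -73 (F = 2 - 75 = -73)
U(E) = 0
1/(-78) + U(-4)*F = 1/(-78) + 0*(-73) = -1/78 + 0 = -1/78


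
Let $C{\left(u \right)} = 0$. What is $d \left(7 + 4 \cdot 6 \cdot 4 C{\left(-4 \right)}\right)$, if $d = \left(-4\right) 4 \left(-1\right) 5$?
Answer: $560$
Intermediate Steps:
$d = 80$ ($d = \left(-16\right) \left(-1\right) 5 = 16 \cdot 5 = 80$)
$d \left(7 + 4 \cdot 6 \cdot 4 C{\left(-4 \right)}\right) = 80 \left(7 + 4 \cdot 6 \cdot 4 \cdot 0\right) = 80 \left(7 + 4 \cdot 24 \cdot 0\right) = 80 \left(7 + 4 \cdot 0\right) = 80 \left(7 + 0\right) = 80 \cdot 7 = 560$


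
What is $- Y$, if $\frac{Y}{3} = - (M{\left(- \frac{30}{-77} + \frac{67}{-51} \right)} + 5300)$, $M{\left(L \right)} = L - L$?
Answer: $15900$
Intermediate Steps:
$M{\left(L \right)} = 0$
$Y = -15900$ ($Y = 3 \left(- (0 + 5300)\right) = 3 \left(\left(-1\right) 5300\right) = 3 \left(-5300\right) = -15900$)
$- Y = \left(-1\right) \left(-15900\right) = 15900$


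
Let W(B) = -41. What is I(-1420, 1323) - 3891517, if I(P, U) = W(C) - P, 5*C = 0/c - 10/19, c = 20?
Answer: -3890138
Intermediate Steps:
C = -2/19 (C = (0/20 - 10/19)/5 = (0*(1/20) - 10*1/19)/5 = (0 - 10/19)/5 = (⅕)*(-10/19) = -2/19 ≈ -0.10526)
I(P, U) = -41 - P
I(-1420, 1323) - 3891517 = (-41 - 1*(-1420)) - 3891517 = (-41 + 1420) - 3891517 = 1379 - 3891517 = -3890138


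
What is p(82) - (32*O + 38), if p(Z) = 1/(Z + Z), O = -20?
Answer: 98729/164 ≈ 602.01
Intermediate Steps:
p(Z) = 1/(2*Z)
p(82) - (32*O + 38) = (½)/82 - (32*(-20) + 38) = (½)*(1/82) - (-640 + 38) = 1/164 - 1*(-602) = 1/164 + 602 = 98729/164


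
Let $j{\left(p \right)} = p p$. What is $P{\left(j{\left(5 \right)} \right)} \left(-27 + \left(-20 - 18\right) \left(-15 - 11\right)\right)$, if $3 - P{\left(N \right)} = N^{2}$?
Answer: $-597742$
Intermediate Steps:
$j{\left(p \right)} = p^{2}$
$P{\left(N \right)} = 3 - N^{2}$
$P{\left(j{\left(5 \right)} \right)} \left(-27 + \left(-20 - 18\right) \left(-15 - 11\right)\right) = \left(3 - \left(5^{2}\right)^{2}\right) \left(-27 + \left(-20 - 18\right) \left(-15 - 11\right)\right) = \left(3 - 25^{2}\right) \left(-27 - -988\right) = \left(3 - 625\right) \left(-27 + 988\right) = \left(3 - 625\right) 961 = \left(-622\right) 961 = -597742$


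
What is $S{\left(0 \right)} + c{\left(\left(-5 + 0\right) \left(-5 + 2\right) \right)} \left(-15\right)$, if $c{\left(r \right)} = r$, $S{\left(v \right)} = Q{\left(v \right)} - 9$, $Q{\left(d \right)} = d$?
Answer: $-234$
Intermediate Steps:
$S{\left(v \right)} = -9 + v$ ($S{\left(v \right)} = v - 9 = -9 + v$)
$S{\left(0 \right)} + c{\left(\left(-5 + 0\right) \left(-5 + 2\right) \right)} \left(-15\right) = \left(-9 + 0\right) + \left(-5 + 0\right) \left(-5 + 2\right) \left(-15\right) = -9 + \left(-5\right) \left(-3\right) \left(-15\right) = -9 + 15 \left(-15\right) = -9 - 225 = -234$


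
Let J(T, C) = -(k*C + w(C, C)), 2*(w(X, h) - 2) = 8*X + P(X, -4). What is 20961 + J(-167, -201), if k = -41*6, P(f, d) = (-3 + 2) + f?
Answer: -27582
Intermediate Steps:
P(f, d) = -1 + f
k = -246
w(X, h) = 3/2 + 9*X/2 (w(X, h) = 2 + (8*X + (-1 + X))/2 = 2 + (-1 + 9*X)/2 = 2 + (-½ + 9*X/2) = 3/2 + 9*X/2)
J(T, C) = -3/2 + 483*C/2 (J(T, C) = -(-246*C + (3/2 + 9*C/2)) = -(3/2 - 483*C/2) = -3/2 + 483*C/2)
20961 + J(-167, -201) = 20961 + (-3/2 + (483/2)*(-201)) = 20961 + (-3/2 - 97083/2) = 20961 - 48543 = -27582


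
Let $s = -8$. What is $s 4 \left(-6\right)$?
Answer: $192$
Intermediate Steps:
$s 4 \left(-6\right) = \left(-8\right) 4 \left(-6\right) = \left(-32\right) \left(-6\right) = 192$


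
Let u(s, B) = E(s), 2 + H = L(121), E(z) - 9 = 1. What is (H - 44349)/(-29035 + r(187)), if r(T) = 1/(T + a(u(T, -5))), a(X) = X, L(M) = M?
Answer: 4356655/2859947 ≈ 1.5233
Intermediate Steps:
E(z) = 10 (E(z) = 9 + 1 = 10)
H = 119 (H = -2 + 121 = 119)
u(s, B) = 10
r(T) = 1/(10 + T) (r(T) = 1/(T + 10) = 1/(10 + T))
(H - 44349)/(-29035 + r(187)) = (119 - 44349)/(-29035 + 1/(10 + 187)) = -44230/(-29035 + 1/197) = -44230/(-5719894/197) = -44230*(-197/5719894) = 4356655/2859947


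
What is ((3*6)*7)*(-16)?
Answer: -2016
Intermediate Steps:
((3*6)*7)*(-16) = (18*7)*(-16) = 126*(-16) = -2016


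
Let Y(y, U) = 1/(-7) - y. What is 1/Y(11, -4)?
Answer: -7/78 ≈ -0.089744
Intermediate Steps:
Y(y, U) = -1/7 - y
1/Y(11, -4) = 1/(-1/7 - 1*11) = 1/(-1/7 - 11) = 1/(-78/7) = -7/78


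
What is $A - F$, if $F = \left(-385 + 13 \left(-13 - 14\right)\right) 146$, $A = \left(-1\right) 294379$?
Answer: $-186923$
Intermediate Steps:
$A = -294379$
$F = -107456$ ($F = \left(-385 + 13 \left(-27\right)\right) 146 = \left(-385 - 351\right) 146 = \left(-736\right) 146 = -107456$)
$A - F = -294379 - -107456 = -294379 + 107456 = -186923$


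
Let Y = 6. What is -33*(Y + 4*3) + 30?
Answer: -564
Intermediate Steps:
-33*(Y + 4*3) + 30 = -33*(6 + 4*3) + 30 = -33*(6 + 12) + 30 = -33*18 + 30 = -594 + 30 = -564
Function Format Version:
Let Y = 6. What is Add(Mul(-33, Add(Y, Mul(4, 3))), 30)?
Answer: -564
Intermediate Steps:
Add(Mul(-33, Add(Y, Mul(4, 3))), 30) = Add(Mul(-33, Add(6, Mul(4, 3))), 30) = Add(Mul(-33, Add(6, 12)), 30) = Add(Mul(-33, 18), 30) = Add(-594, 30) = -564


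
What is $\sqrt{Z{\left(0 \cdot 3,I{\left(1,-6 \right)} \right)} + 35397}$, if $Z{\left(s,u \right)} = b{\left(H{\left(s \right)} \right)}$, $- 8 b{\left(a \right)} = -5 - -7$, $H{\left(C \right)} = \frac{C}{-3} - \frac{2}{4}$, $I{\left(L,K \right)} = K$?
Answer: $\frac{\sqrt{141587}}{2} \approx 188.14$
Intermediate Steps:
$H{\left(C \right)} = - \frac{1}{2} - \frac{C}{3}$ ($H{\left(C \right)} = C \left(- \frac{1}{3}\right) - \frac{1}{2} = - \frac{C}{3} - \frac{1}{2} = - \frac{1}{2} - \frac{C}{3}$)
$b{\left(a \right)} = - \frac{1}{4}$ ($b{\left(a \right)} = - \frac{-5 - -7}{8} = - \frac{-5 + 7}{8} = \left(- \frac{1}{8}\right) 2 = - \frac{1}{4}$)
$Z{\left(s,u \right)} = - \frac{1}{4}$
$\sqrt{Z{\left(0 \cdot 3,I{\left(1,-6 \right)} \right)} + 35397} = \sqrt{- \frac{1}{4} + 35397} = \sqrt{\frac{141587}{4}} = \frac{\sqrt{141587}}{2}$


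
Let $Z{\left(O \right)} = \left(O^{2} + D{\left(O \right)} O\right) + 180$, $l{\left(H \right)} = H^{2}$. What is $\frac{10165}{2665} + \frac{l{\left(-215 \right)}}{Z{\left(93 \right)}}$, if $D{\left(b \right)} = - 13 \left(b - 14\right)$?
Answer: $\frac{151586581}{46201506} \approx 3.281$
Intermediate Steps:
$D{\left(b \right)} = 182 - 13 b$ ($D{\left(b \right)} = - 13 \left(-14 + b\right) = 182 - 13 b$)
$Z{\left(O \right)} = 180 + O^{2} + O \left(182 - 13 O\right)$ ($Z{\left(O \right)} = \left(O^{2} + \left(182 - 13 O\right) O\right) + 180 = \left(O^{2} + O \left(182 - 13 O\right)\right) + 180 = 180 + O^{2} + O \left(182 - 13 O\right)$)
$\frac{10165}{2665} + \frac{l{\left(-215 \right)}}{Z{\left(93 \right)}} = \frac{10165}{2665} + \frac{\left(-215\right)^{2}}{180 - 12 \cdot 93^{2} + 182 \cdot 93} = 10165 \cdot \frac{1}{2665} + \frac{46225}{180 - 103788 + 16926} = \frac{2033}{533} + \frac{46225}{180 - 103788 + 16926} = \frac{2033}{533} + \frac{46225}{-86682} = \frac{2033}{533} + 46225 \left(- \frac{1}{86682}\right) = \frac{2033}{533} - \frac{46225}{86682} = \frac{151586581}{46201506}$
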